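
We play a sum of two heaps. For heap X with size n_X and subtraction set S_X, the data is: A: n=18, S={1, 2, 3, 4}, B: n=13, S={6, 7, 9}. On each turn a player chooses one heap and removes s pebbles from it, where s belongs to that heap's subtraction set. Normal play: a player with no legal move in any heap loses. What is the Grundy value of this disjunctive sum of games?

Heap A, S = {1, 2, 3, 4}:
G(0) = 0
G(1) = mex{0} = 1
G(2) = mex{1,0} = 2
G(3) = mex{2,1,0} = 3
G(4) = mex{3,2,1,0} = 4
G(5) = mex{4,3,2,1} = 0
G(6) = mex{0,4,3,2} = 1
G(7) = mex{1,0,4,3} = 2
G(8) = mex{2,1,0,4} = 3
G(9) = mex{3,2,1,0} = 4
G(10) = mex{4,3,2,1} = 0
G(11) = mex{0,4,3,2} = 1
G(12) = mex{1,0,4,3} = 2
G(13) = mex{2,1,0,4} = 3
G(14) = mex{3,2,1,0} = 4
G(15) = mex{4,3,2,1} = 0
G(16) = mex{0,4,3,2} = 1
G(17) = mex{1,0,4,3} = 2
G(18) = mex{2,1,0,4} = 3
G_A(18) = 3.
Heap B, S = {6, 7, 9}:
G(0) = 0
G(1) = mex{} = 0
G(2) = mex{} = 0
G(3) = mex{} = 0
G(4) = mex{} = 0
G(5) = mex{} = 0
G(6) = mex{0} = 1
G(7) = mex{0,0} = 1
G(8) = mex{0,0} = 1
G(9) = mex{0,0,0} = 1
G(10) = mex{0,0,0} = 1
G(11) = mex{0,0,0} = 1
G(12) = mex{1,0,0} = 2
G(13) = mex{1,1,0} = 2
G_B(13) = 2.
Combined Grundy value = 3 ⊕ 2 = 1.

1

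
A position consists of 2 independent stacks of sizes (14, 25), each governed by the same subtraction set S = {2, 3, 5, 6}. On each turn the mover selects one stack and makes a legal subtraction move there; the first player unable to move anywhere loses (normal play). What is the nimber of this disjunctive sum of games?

3

All stacks use S = {2, 3, 5, 6}:
G(0) = 0
G(1) = mex{} = 0
G(2) = mex{0} = 1
G(3) = mex{0,0} = 1
G(4) = mex{1,0} = 2
G(5) = mex{1,1,0} = 2
G(6) = mex{2,1,0,0} = 3
G(7) = mex{2,2,1,0} = 3
G(8) = mex{3,2,1,1} = 0
G(9) = mex{3,3,2,1} = 0
G(10) = mex{0,3,2,2} = 1
G(11) = mex{0,0,3,2} = 1
G(12) = mex{1,0,3,3} = 2
G(13) = mex{1,1,0,3} = 2
G(14) = mex{2,1,0,0} = 3
G(15) = mex{2,2,1,0} = 3
G(16) = mex{3,2,1,1} = 0
G(17) = mex{3,3,2,1} = 0
G(18) = mex{0,3,2,2} = 1
G(19) = mex{0,0,3,2} = 1
G(20) = mex{1,0,3,3} = 2
G(21) = mex{1,1,0,3} = 2
G(22) = mex{2,1,0,0} = 3
G(23) = mex{2,2,1,0} = 3
G(24) = mex{3,2,1,1} = 0
G(25) = mex{3,3,2,1} = 0
Stack A: G(14) = 3.
Stack B: G(25) = 0.
Combined Grundy value = 3 ⊕ 0 = 3.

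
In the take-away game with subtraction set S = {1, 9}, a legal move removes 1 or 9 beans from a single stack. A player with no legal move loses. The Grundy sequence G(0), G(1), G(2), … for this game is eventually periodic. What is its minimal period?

2

n :  0  1  2  3  4  5  6  7  8  9 10 11 12 13 14
G :  0  1  0  1  0  1  0  1  0  1  0  1  0  1  0
G(n+2) = G(n) holds for n = 0,…,8 (a full window of length max(S) = 9), so the sequence is purely periodic with period 2.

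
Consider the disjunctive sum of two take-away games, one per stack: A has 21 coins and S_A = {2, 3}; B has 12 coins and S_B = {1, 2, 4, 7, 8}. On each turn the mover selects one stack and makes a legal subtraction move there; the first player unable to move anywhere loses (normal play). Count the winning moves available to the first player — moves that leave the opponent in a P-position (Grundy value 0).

Stack A, S = {2, 3}:
n :  0  1  2  3  4  5  6  7  8  9 10 11 12 13 14 15 16 17 18 19 20 21
G :  0  0  1  1  2  0  0  1  1  2  0  0  1  1  2  0  0  1  1  2  0  0
G_A(21) = 0.
Stack B, S = {1, 2, 4, 7, 8}:
G(0) = 0
G(1) = mex{0} = 1
G(2) = mex{1,0} = 2
G(3) = mex{2,1} = 0
G(4) = mex{0,2,0} = 1
G(5) = mex{1,0,1} = 2
G(6) = mex{2,1,2} = 0
G(7) = mex{0,2,0,0} = 1
G(8) = mex{1,0,1,1,0} = 2
G(9) = mex{2,1,2,2,1} = 0
G(10) = mex{0,2,0,0,2} = 1
G(11) = mex{1,0,1,1,0} = 2
G(12) = mex{2,1,2,2,1} = 0
G_B(12) = 0.
Combined Grundy value = 0 ⊕ 0 = 0.
A winning move leaves total XOR = 0, i.e. changes one component's Grundy value g to g ⊕ X where X is the current total.
Stack A: target g' = 0⊕0 = 0, but every legal move changes the Grundy value (mex property), so 0 moves.
Stack B: target g' = 0⊕0 = 0, but every legal move changes the Grundy value (mex property), so 0 moves.

0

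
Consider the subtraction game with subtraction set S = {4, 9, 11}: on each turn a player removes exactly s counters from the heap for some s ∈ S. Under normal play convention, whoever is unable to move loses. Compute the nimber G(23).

0

G(0) = 0
G(1) = mex{} = 0
G(2) = mex{} = 0
G(3) = mex{} = 0
G(4) = mex{0} = 1
G(5) = mex{0} = 1
G(6) = mex{0} = 1
G(7) = mex{0} = 1
G(8) = mex{1} = 0
G(9) = mex{1,0} = 2
G(10) = mex{1,0} = 2
G(11) = mex{1,0,0} = 2
G(12) = mex{0,0,0} = 1
G(13) = mex{2,1,0} = 3
G(14) = mex{2,1,0} = 3
G(15) = mex{2,1,1} = 0
G(16) = mex{1,1,1} = 0
G(17) = mex{3,0,1} = 2
G(18) = mex{3,2,1} = 0
G(19) = mex{0,2,0} = 1
G(20) = mex{0,2,2} = 1
G(21) = mex{2,1,2} = 0
G(22) = mex{0,3,2} = 1
G(23) = mex{1,3,1} = 0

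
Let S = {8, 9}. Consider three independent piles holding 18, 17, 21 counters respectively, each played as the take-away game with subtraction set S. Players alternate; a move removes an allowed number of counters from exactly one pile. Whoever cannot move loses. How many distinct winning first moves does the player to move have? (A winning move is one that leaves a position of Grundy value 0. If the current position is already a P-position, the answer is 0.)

All piles use S = {8, 9}:
n :  0  1  2  3  4  5  6  7  8  9 10 11 12 13 14 15 16 17 18 19 20 21
G :  0  0  0  0  0  0  0  0  1  1  1  1  1  1  1  1  2  0  0  0  0  0
Pile A: G(18) = 0.
Pile B: G(17) = 0.
Pile C: G(21) = 0.
Combined Grundy value = 0 ⊕ 0 ⊕ 0 = 0.
A winning move leaves total XOR = 0, i.e. changes one component's Grundy value g to g ⊕ X where X is the current total.
Pile A: target g' = 0⊕0 = 0, but every legal move changes the Grundy value (mex property), so 0 moves.
Pile B: target g' = 0⊕0 = 0, but every legal move changes the Grundy value (mex property), so 0 moves.
Pile C: target g' = 0⊕0 = 0, but every legal move changes the Grundy value (mex property), so 0 moves.

0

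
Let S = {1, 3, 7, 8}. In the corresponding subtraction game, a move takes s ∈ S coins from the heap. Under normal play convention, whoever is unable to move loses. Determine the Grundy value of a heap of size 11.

3

G(0) = 0
G(1) = mex{0} = 1
G(2) = mex{1} = 0
G(3) = mex{0,0} = 1
G(4) = mex{1,1} = 0
G(5) = mex{0,0} = 1
G(6) = mex{1,1} = 0
G(7) = mex{0,0,0} = 1
G(8) = mex{1,1,1,0} = 2
G(9) = mex{2,0,0,1} = 3
G(10) = mex{3,1,1,0} = 2
G(11) = mex{2,2,0,1} = 3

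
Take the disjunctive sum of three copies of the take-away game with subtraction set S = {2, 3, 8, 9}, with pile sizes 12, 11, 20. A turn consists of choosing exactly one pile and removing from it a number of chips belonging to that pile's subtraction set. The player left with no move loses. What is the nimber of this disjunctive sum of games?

2

All piles use S = {2, 3, 8, 9}:
n :  0  1  2  3  4  5  6  7  8  9 10 11 12 13 14 15 16 17 18 19 20
G :  0  0  1  1  2  0  0  1  1  2  2  0  0  1  1  2  0  0  1  1  2
Pile A: G(12) = 0.
Pile B: G(11) = 0.
Pile C: G(20) = 2.
Combined Grundy value = 0 ⊕ 0 ⊕ 2 = 2.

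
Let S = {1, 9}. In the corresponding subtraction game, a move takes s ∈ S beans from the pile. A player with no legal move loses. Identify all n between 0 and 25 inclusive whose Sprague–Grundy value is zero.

0, 2, 4, 6, 8, 10, 12, 14, 16, 18, 20, 22, 24

G(0) = 0
G(1) = mex{0} = 1
G(2) = mex{1} = 0
G(3) = mex{0} = 1
G(4) = mex{1} = 0
G(5) = mex{0} = 1
G(6) = mex{1} = 0
G(7) = mex{0} = 1
G(8) = mex{1} = 0
G(9) = mex{0,0} = 1
G(10) = mex{1,1} = 0
G(11) = mex{0,0} = 1
G(12) = mex{1,1} = 0
G(13) = mex{0,0} = 1
G(14) = mex{1,1} = 0
G(15) = mex{0,0} = 1
G(16) = mex{1,1} = 0
G(17) = mex{0,0} = 1
G(18) = mex{1,1} = 0
G(19) = mex{0,0} = 1
G(20) = mex{1,1} = 0
G(21) = mex{0,0} = 1
G(22) = mex{1,1} = 0
G(23) = mex{0,0} = 1
G(24) = mex{1,1} = 0
G(25) = mex{0,0} = 1
P-positions are exactly the n with G(n) = 0.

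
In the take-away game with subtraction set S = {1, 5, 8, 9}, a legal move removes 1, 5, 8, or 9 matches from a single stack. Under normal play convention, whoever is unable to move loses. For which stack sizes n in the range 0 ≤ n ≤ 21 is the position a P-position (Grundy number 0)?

n :  0  1  2  3  4  5  6  7  8  9 10 11 12 13 14 15 16 17 18 19 20 21
G :  0  1  0  1  0  1  0  1  2  3  2  3  2  3  2  3  0  1  0  1  0  1
P-positions are exactly the n with G(n) = 0.

0, 2, 4, 6, 16, 18, 20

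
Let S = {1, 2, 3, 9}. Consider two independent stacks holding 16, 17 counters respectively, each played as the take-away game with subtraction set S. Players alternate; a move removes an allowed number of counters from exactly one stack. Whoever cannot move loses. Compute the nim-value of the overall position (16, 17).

1

All stacks use S = {1, 2, 3, 9}:
n :  0  1  2  3  4  5  6  7  8  9 10 11 12 13 14 15 16 17
G :  0  1  2  3  0  1  2  3  0  1  2  3  0  1  2  3  0  1
Stack A: G(16) = 0.
Stack B: G(17) = 1.
Combined Grundy value = 0 ⊕ 1 = 1.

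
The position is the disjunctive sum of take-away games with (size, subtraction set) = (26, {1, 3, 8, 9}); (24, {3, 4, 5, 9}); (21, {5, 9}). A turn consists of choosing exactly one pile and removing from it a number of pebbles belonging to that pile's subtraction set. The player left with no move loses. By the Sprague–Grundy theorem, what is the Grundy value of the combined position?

Pile A, S = {1, 3, 8, 9}:
n :  0  1  2  3  4  5  6  7  8  9 10 11 12 13 14 15 16 17 18 19 20 21 22 23 24 25 26
G :  0  1  0  1  0  1  0  1  2  3  2  3  2  3  2  3  0  1  0  1  0  1  0  1  2  3  2
G_A(26) = 2.
Pile B, S = {3, 4, 5, 9}:
n :  0  1  2  3  4  5  6  7  8  9 10 11 12 13 14 15 16 17 18 19 20 21 22 23 24
G :  0  0  0  1  1  1  2  2  0  3  3  1  4  2  0  0  0  1  1  1  2  2  0  3  3
G_B(24) = 3.
Pile C, S = {5, 9}:
G(0) = 0
G(1) = mex{} = 0
G(2) = mex{} = 0
G(3) = mex{} = 0
G(4) = mex{} = 0
G(5) = mex{0} = 1
G(6) = mex{0} = 1
G(7) = mex{0} = 1
G(8) = mex{0} = 1
G(9) = mex{0,0} = 1
G(10) = mex{1,0} = 2
G(11) = mex{1,0} = 2
G(12) = mex{1,0} = 2
G(13) = mex{1,0} = 2
G(14) = mex{1,1} = 0
G(15) = mex{2,1} = 0
G(16) = mex{2,1} = 0
G(17) = mex{2,1} = 0
G(18) = mex{2,1} = 0
G(19) = mex{0,2} = 1
G(20) = mex{0,2} = 1
G(21) = mex{0,2} = 1
G_C(21) = 1.
Combined Grundy value = 2 ⊕ 3 ⊕ 1 = 0.

0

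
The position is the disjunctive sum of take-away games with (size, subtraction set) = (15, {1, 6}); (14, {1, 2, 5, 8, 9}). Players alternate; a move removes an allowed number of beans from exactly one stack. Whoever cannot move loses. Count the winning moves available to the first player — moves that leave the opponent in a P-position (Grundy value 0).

0

Stack A, S = {1, 6}:
G(0) = 0
G(1) = mex{0} = 1
G(2) = mex{1} = 0
G(3) = mex{0} = 1
G(4) = mex{1} = 0
G(5) = mex{0} = 1
G(6) = mex{1,0} = 2
G(7) = mex{2,1} = 0
G(8) = mex{0,0} = 1
G(9) = mex{1,1} = 0
G(10) = mex{0,0} = 1
G(11) = mex{1,1} = 0
G(12) = mex{0,2} = 1
G(13) = mex{1,0} = 2
G(14) = mex{2,1} = 0
G(15) = mex{0,0} = 1
G_A(15) = 1.
Stack B, S = {1, 2, 5, 8, 9}:
n :  0  1  2  3  4  5  6  7  8  9 10 11 12 13 14
G :  0  1  2  0  1  2  0  1  2  3  0  1  2  0  1
G_B(14) = 1.
Combined Grundy value = 1 ⊕ 1 = 0.
A winning move leaves total XOR = 0, i.e. changes one component's Grundy value g to g ⊕ X where X is the current total.
Stack A: target g' = 1⊕0 = 1, but every legal move changes the Grundy value (mex property), so 0 moves.
Stack B: target g' = 1⊕0 = 1, but every legal move changes the Grundy value (mex property), so 0 moves.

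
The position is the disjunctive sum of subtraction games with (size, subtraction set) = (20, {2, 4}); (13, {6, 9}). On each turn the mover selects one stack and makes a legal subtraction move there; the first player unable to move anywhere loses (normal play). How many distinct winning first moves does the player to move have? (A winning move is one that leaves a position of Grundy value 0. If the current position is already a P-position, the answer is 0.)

2

Stack A, S = {2, 4}:
G(0) = 0
G(1) = mex{} = 0
G(2) = mex{0} = 1
G(3) = mex{0} = 1
G(4) = mex{1,0} = 2
G(5) = mex{1,0} = 2
G(6) = mex{2,1} = 0
G(7) = mex{2,1} = 0
G(8) = mex{0,2} = 1
G(9) = mex{0,2} = 1
G(10) = mex{1,0} = 2
G(11) = mex{1,0} = 2
G(12) = mex{2,1} = 0
G(13) = mex{2,1} = 0
G(14) = mex{0,2} = 1
G(15) = mex{0,2} = 1
G(16) = mex{1,0} = 2
G(17) = mex{1,0} = 2
G(18) = mex{2,1} = 0
G(19) = mex{2,1} = 0
G(20) = mex{0,2} = 1
G_A(20) = 1.
Stack B, S = {6, 9}:
n :  0  1  2  3  4  5  6  7  8  9 10 11 12 13
G :  0  0  0  0  0  0  1  1  1  1  1  1  2  2
G_B(13) = 2.
Combined Grundy value = 1 ⊕ 2 = 3.
A winning move leaves total XOR = 0, i.e. changes one component's Grundy value g to g ⊕ X where X is the current total.
Stack A: need g' = 1⊕3 = 2. Options: 20−2→G=0, 20−4→G=2. Hits: 1.
Stack B: need g' = 2⊕3 = 1. Options: 13−6→G=1, 13−9→G=0. Hits: 1.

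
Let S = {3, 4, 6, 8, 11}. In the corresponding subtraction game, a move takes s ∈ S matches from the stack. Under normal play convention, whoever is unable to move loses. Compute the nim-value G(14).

0

G(0) = 0
G(1) = mex{} = 0
G(2) = mex{} = 0
G(3) = mex{0} = 1
G(4) = mex{0,0} = 1
G(5) = mex{0,0} = 1
G(6) = mex{1,0,0} = 2
G(7) = mex{1,1,0} = 2
G(8) = mex{1,1,0,0} = 2
G(9) = mex{2,1,1,0} = 3
G(10) = mex{2,2,1,0} = 3
G(11) = mex{2,2,1,1,0} = 3
G(12) = mex{3,2,2,1,0} = 4
G(13) = mex{3,3,2,1,0} = 4
G(14) = mex{3,3,2,2,1} = 0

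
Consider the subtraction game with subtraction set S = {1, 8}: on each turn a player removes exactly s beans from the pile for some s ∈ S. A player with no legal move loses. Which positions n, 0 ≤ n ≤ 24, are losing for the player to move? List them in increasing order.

G(0) = 0
G(1) = mex{0} = 1
G(2) = mex{1} = 0
G(3) = mex{0} = 1
G(4) = mex{1} = 0
G(5) = mex{0} = 1
G(6) = mex{1} = 0
G(7) = mex{0} = 1
G(8) = mex{1,0} = 2
G(9) = mex{2,1} = 0
G(10) = mex{0,0} = 1
G(11) = mex{1,1} = 0
G(12) = mex{0,0} = 1
G(13) = mex{1,1} = 0
G(14) = mex{0,0} = 1
G(15) = mex{1,1} = 0
G(16) = mex{0,2} = 1
G(17) = mex{1,0} = 2
G(18) = mex{2,1} = 0
G(19) = mex{0,0} = 1
G(20) = mex{1,1} = 0
G(21) = mex{0,0} = 1
G(22) = mex{1,1} = 0
G(23) = mex{0,0} = 1
G(24) = mex{1,1} = 0
P-positions are exactly the n with G(n) = 0.

0, 2, 4, 6, 9, 11, 13, 15, 18, 20, 22, 24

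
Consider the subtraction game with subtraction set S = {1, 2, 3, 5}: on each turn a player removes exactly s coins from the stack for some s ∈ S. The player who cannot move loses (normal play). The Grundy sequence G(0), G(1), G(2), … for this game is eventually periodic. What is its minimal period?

4

n :  0  1  2  3  4  5  6  7  8  9 10 11 12 13 14
G :  0  1  2  3  0  1  2  3  0  1  2  3  0  1  2
G(n+4) = G(n) holds for n = 0,…,4 (a full window of length max(S) = 5), so the sequence is purely periodic with period 4.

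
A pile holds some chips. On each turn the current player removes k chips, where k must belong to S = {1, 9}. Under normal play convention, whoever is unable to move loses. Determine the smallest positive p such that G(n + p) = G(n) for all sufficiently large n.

2

G(0) = 0
G(1) = mex{0} = 1
G(2) = mex{1} = 0
G(3) = mex{0} = 1
G(4) = mex{1} = 0
G(5) = mex{0} = 1
G(6) = mex{1} = 0
G(7) = mex{0} = 1
G(8) = mex{1} = 0
G(9) = mex{0,0} = 1
G(10) = mex{1,1} = 0
G(11) = mex{0,0} = 1
G(12) = mex{1,1} = 0
G(13) = mex{0,0} = 1
G(14) = mex{1,1} = 0
G(n+2) = G(n) holds for n = 0,…,8 (a full window of length max(S) = 9), so the sequence is purely periodic with period 2.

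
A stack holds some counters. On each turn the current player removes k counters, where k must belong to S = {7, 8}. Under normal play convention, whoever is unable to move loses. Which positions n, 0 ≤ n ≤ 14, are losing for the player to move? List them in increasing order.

n :  0  1  2  3  4  5  6  7  8  9 10 11 12 13 14
G :  0  0  0  0  0  0  0  1  1  1  1  1  1  1  2
P-positions are exactly the n with G(n) = 0.

0, 1, 2, 3, 4, 5, 6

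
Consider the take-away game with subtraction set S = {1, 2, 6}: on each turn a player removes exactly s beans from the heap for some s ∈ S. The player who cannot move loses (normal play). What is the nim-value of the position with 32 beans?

n :  0  1  2  3  4  5  6  7  8  9 10 11 12 13 14 15 16 17 18 19 20 21 22 23 24 25 26 27 28 29 30 31 32
G :  0  1  2  0  1  2  3  0  1  2  0  1  2  3  0  1  2  0  1  2  3  0  1  2  0  1  2  3  0  1  2  0  1

1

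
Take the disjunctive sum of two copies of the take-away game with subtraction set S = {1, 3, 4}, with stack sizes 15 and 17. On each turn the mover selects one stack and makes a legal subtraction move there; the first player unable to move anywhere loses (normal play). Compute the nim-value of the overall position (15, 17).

All stacks use S = {1, 3, 4}:
G(0) = 0
G(1) = mex{0} = 1
G(2) = mex{1} = 0
G(3) = mex{0,0} = 1
G(4) = mex{1,1,0} = 2
G(5) = mex{2,0,1} = 3
G(6) = mex{3,1,0} = 2
G(7) = mex{2,2,1} = 0
G(8) = mex{0,3,2} = 1
G(9) = mex{1,2,3} = 0
G(10) = mex{0,0,2} = 1
G(11) = mex{1,1,0} = 2
G(12) = mex{2,0,1} = 3
G(13) = mex{3,1,0} = 2
G(14) = mex{2,2,1} = 0
G(15) = mex{0,3,2} = 1
G(16) = mex{1,2,3} = 0
G(17) = mex{0,0,2} = 1
Stack A: G(15) = 1.
Stack B: G(17) = 1.
Combined Grundy value = 1 ⊕ 1 = 0.

0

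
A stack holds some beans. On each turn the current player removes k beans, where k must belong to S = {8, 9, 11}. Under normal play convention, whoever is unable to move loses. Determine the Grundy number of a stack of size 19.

0

n :  0  1  2  3  4  5  6  7  8  9 10 11 12 13 14 15 16 17 18 19
G :  0  0  0  0  0  0  0  0  1  1  1  1  1  1  1  1  2  2  2  0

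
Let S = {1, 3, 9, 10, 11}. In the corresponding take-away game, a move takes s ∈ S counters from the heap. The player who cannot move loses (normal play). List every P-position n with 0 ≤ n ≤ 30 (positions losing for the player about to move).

G(0) = 0
G(1) = mex{0} = 1
G(2) = mex{1} = 0
G(3) = mex{0,0} = 1
G(4) = mex{1,1} = 0
G(5) = mex{0,0} = 1
G(6) = mex{1,1} = 0
G(7) = mex{0,0} = 1
G(8) = mex{1,1} = 0
G(9) = mex{0,0,0} = 1
G(10) = mex{1,1,1,0} = 2
G(11) = mex{2,0,0,1,0} = 3
G(12) = mex{3,1,1,0,1} = 2
G(13) = mex{2,2,0,1,0} = 3
G(14) = mex{3,3,1,0,1} = 2
G(15) = mex{2,2,0,1,0} = 3
G(16) = mex{3,3,1,0,1} = 2
G(17) = mex{2,2,0,1,0} = 3
G(18) = mex{3,3,1,0,1} = 2
G(19) = mex{2,2,2,1,0} = 3
G(20) = mex{3,3,3,2,1} = 0
G(21) = mex{0,2,2,3,2} = 1
G(22) = mex{1,3,3,2,3} = 0
G(23) = mex{0,0,2,3,2} = 1
G(24) = mex{1,1,3,2,3} = 0
G(25) = mex{0,0,2,3,2} = 1
G(26) = mex{1,1,3,2,3} = 0
G(27) = mex{0,0,2,3,2} = 1
G(28) = mex{1,1,3,2,3} = 0
G(29) = mex{0,0,0,3,2} = 1
G(30) = mex{1,1,1,0,3} = 2
P-positions are exactly the n with G(n) = 0.

0, 2, 4, 6, 8, 20, 22, 24, 26, 28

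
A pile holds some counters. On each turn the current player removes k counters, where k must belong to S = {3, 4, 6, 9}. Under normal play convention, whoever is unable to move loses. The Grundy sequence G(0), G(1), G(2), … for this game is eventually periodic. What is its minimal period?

G(0) = 0
G(1) = mex{} = 0
G(2) = mex{} = 0
G(3) = mex{0} = 1
G(4) = mex{0,0} = 1
G(5) = mex{0,0} = 1
G(6) = mex{1,0,0} = 2
G(7) = mex{1,1,0} = 2
G(8) = mex{1,1,0} = 2
G(9) = mex{2,1,1,0} = 3
G(10) = mex{2,2,1,0} = 3
G(11) = mex{2,2,1,0} = 3
G(12) = mex{3,2,2,1} = 0
G(13) = mex{3,3,2,1} = 0
G(14) = mex{3,3,2,1} = 0
G(15) = mex{0,3,3,2} = 1
G(16) = mex{0,0,3,2} = 1
G(17) = mex{0,0,3,2} = 1
G(18) = mex{1,0,0,3} = 2
G(19) = mex{1,1,0,3} = 2
G(20) = mex{1,1,0,3} = 2
G(21) = mex{2,1,1,0} = 3
G(22) = mex{2,2,1,0} = 3
G(23) = mex{2,2,1,0} = 3
G(24) = mex{3,2,2,1} = 0
G(25) = mex{3,3,2,1} = 0
G(n+12) = G(n) holds for n = 0,…,8 (a full window of length max(S) = 9), so the sequence is purely periodic with period 12.

12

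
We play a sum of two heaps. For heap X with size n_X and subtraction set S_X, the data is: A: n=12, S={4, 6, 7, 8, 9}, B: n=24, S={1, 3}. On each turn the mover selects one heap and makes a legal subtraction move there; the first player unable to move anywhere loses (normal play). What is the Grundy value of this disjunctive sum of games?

3

Heap A, S = {4, 6, 7, 8, 9}:
G(0) = 0
G(1) = mex{} = 0
G(2) = mex{} = 0
G(3) = mex{} = 0
G(4) = mex{0} = 1
G(5) = mex{0} = 1
G(6) = mex{0,0} = 1
G(7) = mex{0,0,0} = 1
G(8) = mex{1,0,0,0} = 2
G(9) = mex{1,0,0,0,0} = 2
G(10) = mex{1,1,0,0,0} = 2
G(11) = mex{1,1,1,0,0} = 2
G(12) = mex{2,1,1,1,0} = 3
G_A(12) = 3.
Heap B, S = {1, 3}:
n :  0  1  2  3  4  5  6  7  8  9 10 11 12 13 14 15 16 17 18 19 20 21 22 23 24
G :  0  1  0  1  0  1  0  1  0  1  0  1  0  1  0  1  0  1  0  1  0  1  0  1  0
G_B(24) = 0.
Combined Grundy value = 3 ⊕ 0 = 3.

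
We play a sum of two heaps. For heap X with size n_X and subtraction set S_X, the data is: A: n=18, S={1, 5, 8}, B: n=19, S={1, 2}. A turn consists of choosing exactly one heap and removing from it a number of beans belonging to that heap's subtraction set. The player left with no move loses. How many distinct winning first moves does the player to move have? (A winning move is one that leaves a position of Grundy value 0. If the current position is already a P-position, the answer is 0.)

0

Heap A, S = {1, 5, 8}:
n :  0  1  2  3  4  5  6  7  8  9 10 11 12 13 14 15 16 17 18
G :  0  1  0  1  0  1  0  1  2  3  2  3  2  0  1  0  1  0  1
G_A(18) = 1.
Heap B, S = {1, 2}:
G(0) = 0
G(1) = mex{0} = 1
G(2) = mex{1,0} = 2
G(3) = mex{2,1} = 0
G(4) = mex{0,2} = 1
G(5) = mex{1,0} = 2
G(6) = mex{2,1} = 0
G(7) = mex{0,2} = 1
G(8) = mex{1,0} = 2
G(9) = mex{2,1} = 0
G(10) = mex{0,2} = 1
G(11) = mex{1,0} = 2
G(12) = mex{2,1} = 0
G(13) = mex{0,2} = 1
G(14) = mex{1,0} = 2
G(15) = mex{2,1} = 0
G(16) = mex{0,2} = 1
G(17) = mex{1,0} = 2
G(18) = mex{2,1} = 0
G(19) = mex{0,2} = 1
G_B(19) = 1.
Combined Grundy value = 1 ⊕ 1 = 0.
A winning move leaves total XOR = 0, i.e. changes one component's Grundy value g to g ⊕ X where X is the current total.
Heap A: target g' = 1⊕0 = 1, but every legal move changes the Grundy value (mex property), so 0 moves.
Heap B: target g' = 1⊕0 = 1, but every legal move changes the Grundy value (mex property), so 0 moves.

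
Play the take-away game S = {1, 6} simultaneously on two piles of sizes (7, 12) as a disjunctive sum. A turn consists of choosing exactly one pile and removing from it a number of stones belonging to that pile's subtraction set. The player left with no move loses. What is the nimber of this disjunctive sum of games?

1

All piles use S = {1, 6}:
n :  0  1  2  3  4  5  6  7  8  9 10 11 12
G :  0  1  0  1  0  1  2  0  1  0  1  0  1
Pile A: G(7) = 0.
Pile B: G(12) = 1.
Combined Grundy value = 0 ⊕ 1 = 1.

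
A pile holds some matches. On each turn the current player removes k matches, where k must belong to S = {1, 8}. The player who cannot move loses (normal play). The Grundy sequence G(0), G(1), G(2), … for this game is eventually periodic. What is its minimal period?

9

G(0) = 0
G(1) = mex{0} = 1
G(2) = mex{1} = 0
G(3) = mex{0} = 1
G(4) = mex{1} = 0
G(5) = mex{0} = 1
G(6) = mex{1} = 0
G(7) = mex{0} = 1
G(8) = mex{1,0} = 2
G(9) = mex{2,1} = 0
G(10) = mex{0,0} = 1
G(11) = mex{1,1} = 0
G(12) = mex{0,0} = 1
G(13) = mex{1,1} = 0
G(14) = mex{0,0} = 1
G(15) = mex{1,1} = 0
G(16) = mex{0,2} = 1
G(17) = mex{1,0} = 2
G(18) = mex{2,1} = 0
G(19) = mex{0,0} = 1
G(n+9) = G(n) holds for n = 0,…,7 (a full window of length max(S) = 8), so the sequence is purely periodic with period 9.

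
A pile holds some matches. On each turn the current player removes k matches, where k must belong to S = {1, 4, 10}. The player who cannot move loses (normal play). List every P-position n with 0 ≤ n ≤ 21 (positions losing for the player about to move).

G(0) = 0
G(1) = mex{0} = 1
G(2) = mex{1} = 0
G(3) = mex{0} = 1
G(4) = mex{1,0} = 2
G(5) = mex{2,1} = 0
G(6) = mex{0,0} = 1
G(7) = mex{1,1} = 0
G(8) = mex{0,2} = 1
G(9) = mex{1,0} = 2
G(10) = mex{2,1,0} = 3
G(11) = mex{3,0,1} = 2
G(12) = mex{2,1,0} = 3
G(13) = mex{3,2,1} = 0
G(14) = mex{0,3,2} = 1
G(15) = mex{1,2,0} = 3
G(16) = mex{3,3,1} = 0
G(17) = mex{0,0,0} = 1
G(18) = mex{1,1,1} = 0
G(19) = mex{0,3,2} = 1
G(20) = mex{1,0,3} = 2
G(21) = mex{2,1,2} = 0
P-positions are exactly the n with G(n) = 0.

0, 2, 5, 7, 13, 16, 18, 21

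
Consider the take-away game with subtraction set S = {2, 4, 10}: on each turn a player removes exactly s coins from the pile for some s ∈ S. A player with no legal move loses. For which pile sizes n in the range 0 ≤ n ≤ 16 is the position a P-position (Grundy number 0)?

n :  0  1  2  3  4  5  6  7  8  9 10 11 12 13 14 15 16
G :  0  0  1  1  2  2  0  0  1  1  2  2  0  0  1  1  2
P-positions are exactly the n with G(n) = 0.

0, 1, 6, 7, 12, 13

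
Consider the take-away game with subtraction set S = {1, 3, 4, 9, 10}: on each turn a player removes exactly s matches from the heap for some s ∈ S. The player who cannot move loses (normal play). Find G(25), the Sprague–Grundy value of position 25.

G(0) = 0
G(1) = mex{0} = 1
G(2) = mex{1} = 0
G(3) = mex{0,0} = 1
G(4) = mex{1,1,0} = 2
G(5) = mex{2,0,1} = 3
G(6) = mex{3,1,0} = 2
G(7) = mex{2,2,1} = 0
G(8) = mex{0,3,2} = 1
G(9) = mex{1,2,3,0} = 4
G(10) = mex{4,0,2,1,0} = 3
G(11) = mex{3,1,0,0,1} = 2
G(12) = mex{2,4,1,1,0} = 3
G(13) = mex{3,3,4,2,1} = 0
G(14) = mex{0,2,3,3,2} = 1
G(15) = mex{1,3,2,2,3} = 0
G(16) = mex{0,0,3,0,2} = 1
G(17) = mex{1,1,0,1,0} = 2
G(18) = mex{2,0,1,4,1} = 3
G(19) = mex{3,1,0,3,4} = 2
G(20) = mex{2,2,1,2,3} = 0
G(21) = mex{0,3,2,3,2} = 1
G(22) = mex{1,2,3,0,3} = 4
G(23) = mex{4,0,2,1,0} = 3
G(24) = mex{3,1,0,0,1} = 2
G(25) = mex{2,4,1,1,0} = 3

3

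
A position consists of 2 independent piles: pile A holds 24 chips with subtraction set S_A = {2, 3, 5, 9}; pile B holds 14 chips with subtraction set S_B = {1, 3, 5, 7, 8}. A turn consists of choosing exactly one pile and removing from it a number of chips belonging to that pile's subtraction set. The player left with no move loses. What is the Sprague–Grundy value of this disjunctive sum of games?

3

Pile A, S = {2, 3, 5, 9}:
G(0) = 0
G(1) = mex{} = 0
G(2) = mex{0} = 1
G(3) = mex{0,0} = 1
G(4) = mex{1,0} = 2
G(5) = mex{1,1,0} = 2
G(6) = mex{2,1,0} = 3
G(7) = mex{2,2,1} = 0
G(8) = mex{3,2,1} = 0
G(9) = mex{0,3,2,0} = 1
G(10) = mex{0,0,2,0} = 1
G(11) = mex{1,0,3,1} = 2
G(12) = mex{1,1,0,1} = 2
G(13) = mex{2,1,0,2} = 3
G(14) = mex{2,2,1,2} = 0
G(15) = mex{3,2,1,3} = 0
G(16) = mex{0,3,2,0} = 1
G(17) = mex{0,0,2,0} = 1
G(18) = mex{1,0,3,1} = 2
G(19) = mex{1,1,0,1} = 2
G(20) = mex{2,1,0,2} = 3
G(21) = mex{2,2,1,2} = 0
G(22) = mex{3,2,1,3} = 0
G(23) = mex{0,3,2,0} = 1
G(24) = mex{0,0,2,0} = 1
G_A(24) = 1.
Pile B, S = {1, 3, 5, 7, 8}:
n :  0  1  2  3  4  5  6  7  8  9 10 11 12 13 14
G :  0  1  0  1  0  1  0  1  2  3  2  3  2  3  2
G_B(14) = 2.
Combined Grundy value = 1 ⊕ 2 = 3.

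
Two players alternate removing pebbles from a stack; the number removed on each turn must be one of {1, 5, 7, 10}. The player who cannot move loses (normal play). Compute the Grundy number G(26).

1

G(0) = 0
G(1) = mex{0} = 1
G(2) = mex{1} = 0
G(3) = mex{0} = 1
G(4) = mex{1} = 0
G(5) = mex{0,0} = 1
G(6) = mex{1,1} = 0
G(7) = mex{0,0,0} = 1
G(8) = mex{1,1,1} = 0
G(9) = mex{0,0,0} = 1
G(10) = mex{1,1,1,0} = 2
G(11) = mex{2,0,0,1} = 3
G(12) = mex{3,1,1,0} = 2
G(13) = mex{2,0,0,1} = 3
G(14) = mex{3,1,1,0} = 2
G(15) = mex{2,2,0,1} = 3
G(16) = mex{3,3,1,0} = 2
G(17) = mex{2,2,2,1} = 0
G(18) = mex{0,3,3,0} = 1
G(19) = mex{1,2,2,1} = 0
G(20) = mex{0,3,3,2} = 1
G(21) = mex{1,2,2,3} = 0
G(22) = mex{0,0,3,2} = 1
G(23) = mex{1,1,2,3} = 0
G(24) = mex{0,0,0,2} = 1
G(25) = mex{1,1,1,3} = 0
G(26) = mex{0,0,0,2} = 1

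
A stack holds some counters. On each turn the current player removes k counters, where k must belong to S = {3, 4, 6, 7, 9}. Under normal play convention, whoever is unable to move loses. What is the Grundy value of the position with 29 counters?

1

n :  0  1  2  3  4  5  6  7  8  9 10 11 12 13 14 15 16 17 18 19 20 21 22 23 24 25 26 27 28 29
G :  0  0  0  1  1  1  2  2  2  3  3  3  0  0  0  1  1  1  2  2  2  3  3  3  0  0  0  1  1  1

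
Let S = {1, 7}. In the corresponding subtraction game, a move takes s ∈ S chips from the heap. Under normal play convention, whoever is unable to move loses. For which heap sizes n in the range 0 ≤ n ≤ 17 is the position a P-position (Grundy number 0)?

G(0) = 0
G(1) = mex{0} = 1
G(2) = mex{1} = 0
G(3) = mex{0} = 1
G(4) = mex{1} = 0
G(5) = mex{0} = 1
G(6) = mex{1} = 0
G(7) = mex{0,0} = 1
G(8) = mex{1,1} = 0
G(9) = mex{0,0} = 1
G(10) = mex{1,1} = 0
G(11) = mex{0,0} = 1
G(12) = mex{1,1} = 0
G(13) = mex{0,0} = 1
G(14) = mex{1,1} = 0
G(15) = mex{0,0} = 1
G(16) = mex{1,1} = 0
G(17) = mex{0,0} = 1
P-positions are exactly the n with G(n) = 0.

0, 2, 4, 6, 8, 10, 12, 14, 16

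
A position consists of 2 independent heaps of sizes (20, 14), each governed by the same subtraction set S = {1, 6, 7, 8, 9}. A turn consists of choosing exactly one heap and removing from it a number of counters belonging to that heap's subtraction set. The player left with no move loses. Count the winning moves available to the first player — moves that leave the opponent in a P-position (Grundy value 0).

3

All heaps use S = {1, 6, 7, 8, 9}:
n :  0  1  2  3  4  5  6  7  8  9 10 11 12 13 14 15 16 17 18 19 20
G :  0  1  0  1  0  1  2  3  2  3  2  3  4  5  0  1  0  1  0  1  2
Heap A: G(20) = 2.
Heap B: G(14) = 0.
Combined Grundy value = 2 ⊕ 0 = 2.
A winning move leaves total XOR = 0, i.e. changes one component's Grundy value g to g ⊕ X where X is the current total.
Heap A: need g' = 2⊕2 = 0. Options: 20−1→G=1, 20−6→G=0, 20−7→G=5, 20−8→G=4, 20−9→G=3. Hits: 1.
Heap B: need g' = 0⊕2 = 2. Options: 14−1→G=5, 14−6→G=2, 14−7→G=3, 14−8→G=2, 14−9→G=1. Hits: 2.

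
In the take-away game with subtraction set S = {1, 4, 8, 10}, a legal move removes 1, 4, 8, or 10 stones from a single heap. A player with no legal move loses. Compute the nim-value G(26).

n :  0  1  2  3  4  5  6  7  8  9 10 11 12 13 14 15 16 17 18 19 20 21 22 23 24 25 26
G :  0  1  0  1  2  0  1  0  1  2  3  2  3  4  0  1  0  1  2  0  1  0  1  2  3  2  3

3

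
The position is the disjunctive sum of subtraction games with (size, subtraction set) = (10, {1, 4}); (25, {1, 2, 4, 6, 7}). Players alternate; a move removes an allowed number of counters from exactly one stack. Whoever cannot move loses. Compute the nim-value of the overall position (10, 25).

1

Stack A, S = {1, 4}:
G(0) = 0
G(1) = mex{0} = 1
G(2) = mex{1} = 0
G(3) = mex{0} = 1
G(4) = mex{1,0} = 2
G(5) = mex{2,1} = 0
G(6) = mex{0,0} = 1
G(7) = mex{1,1} = 0
G(8) = mex{0,2} = 1
G(9) = mex{1,0} = 2
G(10) = mex{2,1} = 0
G_A(10) = 0.
Stack B, S = {1, 2, 4, 6, 7}:
n :  0  1  2  3  4  5  6  7  8  9 10 11 12 13 14 15 16 17 18 19 20 21 22 23 24 25
G :  0  1  2  0  1  2  3  4  0  1  2  0  1  2  3  4  0  1  2  0  1  2  3  4  0  1
G_B(25) = 1.
Combined Grundy value = 0 ⊕ 1 = 1.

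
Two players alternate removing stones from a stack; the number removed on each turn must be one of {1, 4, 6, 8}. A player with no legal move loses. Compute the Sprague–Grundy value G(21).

n :  0  1  2  3  4  5  6  7  8  9 10 11 12 13 14 15 16 17 18 19 20 21
G :  0  1  0  1  2  0  1  0  1  2  3  2  0  1  0  1  2  0  1  0  1  2

2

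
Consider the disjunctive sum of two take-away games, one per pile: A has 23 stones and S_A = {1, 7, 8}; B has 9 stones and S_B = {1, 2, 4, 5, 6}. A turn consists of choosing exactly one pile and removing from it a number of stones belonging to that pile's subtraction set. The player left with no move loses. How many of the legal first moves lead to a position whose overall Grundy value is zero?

Pile A, S = {1, 7, 8}:
G(0) = 0
G(1) = mex{0} = 1
G(2) = mex{1} = 0
G(3) = mex{0} = 1
G(4) = mex{1} = 0
G(5) = mex{0} = 1
G(6) = mex{1} = 0
G(7) = mex{0,0} = 1
G(8) = mex{1,1,0} = 2
G(9) = mex{2,0,1} = 3
G(10) = mex{3,1,0} = 2
G(11) = mex{2,0,1} = 3
G(12) = mex{3,1,0} = 2
G(13) = mex{2,0,1} = 3
G(14) = mex{3,1,0} = 2
G(15) = mex{2,2,1} = 0
G(16) = mex{0,3,2} = 1
G(17) = mex{1,2,3} = 0
G(18) = mex{0,3,2} = 1
G(19) = mex{1,2,3} = 0
G(20) = mex{0,3,2} = 1
G(21) = mex{1,2,3} = 0
G(22) = mex{0,0,2} = 1
G(23) = mex{1,1,0} = 2
G_A(23) = 2.
Pile B, S = {1, 2, 4, 5, 6}:
G(0) = 0
G(1) = mex{0} = 1
G(2) = mex{1,0} = 2
G(3) = mex{2,1} = 0
G(4) = mex{0,2,0} = 1
G(5) = mex{1,0,1,0} = 2
G(6) = mex{2,1,2,1,0} = 3
G(7) = mex{3,2,0,2,1} = 4
G(8) = mex{4,3,1,0,2} = 5
G(9) = mex{5,4,2,1,0} = 3
G_B(9) = 3.
Combined Grundy value = 2 ⊕ 3 = 1.
A winning move leaves total XOR = 0, i.e. changes one component's Grundy value g to g ⊕ X where X is the current total.
Pile A: need g' = 2⊕1 = 3. Options: 23−1→G=1, 23−7→G=1, 23−8→G=0. Hits: 0.
Pile B: need g' = 3⊕1 = 2. Options: 9−1→G=5, 9−2→G=4, 9−4→G=2, 9−5→G=1, 9−6→G=0. Hits: 1.

1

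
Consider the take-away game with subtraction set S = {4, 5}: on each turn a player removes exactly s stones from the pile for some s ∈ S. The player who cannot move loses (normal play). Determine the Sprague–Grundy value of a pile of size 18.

0

G(0) = 0
G(1) = mex{} = 0
G(2) = mex{} = 0
G(3) = mex{} = 0
G(4) = mex{0} = 1
G(5) = mex{0,0} = 1
G(6) = mex{0,0} = 1
G(7) = mex{0,0} = 1
G(8) = mex{1,0} = 2
G(9) = mex{1,1} = 0
G(10) = mex{1,1} = 0
G(11) = mex{1,1} = 0
G(12) = mex{2,1} = 0
G(13) = mex{0,2} = 1
G(14) = mex{0,0} = 1
G(15) = mex{0,0} = 1
G(16) = mex{0,0} = 1
G(17) = mex{1,0} = 2
G(18) = mex{1,1} = 0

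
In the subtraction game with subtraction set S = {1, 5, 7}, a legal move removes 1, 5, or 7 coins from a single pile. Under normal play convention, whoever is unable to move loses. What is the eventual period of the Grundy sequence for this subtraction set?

n :  0  1  2  3  4  5  6  7  8  9 10 11 12 13 14
G :  0  1  0  1  0  1  0  1  0  1  0  1  0  1  0
G(n+2) = G(n) holds for n = 0,…,6 (a full window of length max(S) = 7), so the sequence is purely periodic with period 2.

2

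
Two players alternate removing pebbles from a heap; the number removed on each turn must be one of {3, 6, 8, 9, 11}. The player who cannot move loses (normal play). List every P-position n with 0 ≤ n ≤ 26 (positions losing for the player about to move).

0, 1, 2, 14, 15, 16

G(0) = 0
G(1) = mex{} = 0
G(2) = mex{} = 0
G(3) = mex{0} = 1
G(4) = mex{0} = 1
G(5) = mex{0} = 1
G(6) = mex{1,0} = 2
G(7) = mex{1,0} = 2
G(8) = mex{1,0,0} = 2
G(9) = mex{2,1,0,0} = 3
G(10) = mex{2,1,0,0} = 3
G(11) = mex{2,1,1,0,0} = 3
G(12) = mex{3,2,1,1,0} = 4
G(13) = mex{3,2,1,1,0} = 4
G(14) = mex{3,2,2,1,1} = 0
G(15) = mex{4,3,2,2,1} = 0
G(16) = mex{4,3,2,2,1} = 0
G(17) = mex{0,3,3,2,2} = 1
G(18) = mex{0,4,3,3,2} = 1
G(19) = mex{0,4,3,3,2} = 1
G(20) = mex{1,0,4,3,3} = 2
G(21) = mex{1,0,4,4,3} = 2
G(22) = mex{1,0,0,4,3} = 2
G(23) = mex{2,1,0,0,4} = 3
G(24) = mex{2,1,0,0,4} = 3
G(25) = mex{2,1,1,0,0} = 3
G(26) = mex{3,2,1,1,0} = 4
P-positions are exactly the n with G(n) = 0.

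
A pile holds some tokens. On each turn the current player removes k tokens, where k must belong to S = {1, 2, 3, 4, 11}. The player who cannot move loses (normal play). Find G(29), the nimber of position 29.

4

G(0) = 0
G(1) = mex{0} = 1
G(2) = mex{1,0} = 2
G(3) = mex{2,1,0} = 3
G(4) = mex{3,2,1,0} = 4
G(5) = mex{4,3,2,1} = 0
G(6) = mex{0,4,3,2} = 1
G(7) = mex{1,0,4,3} = 2
G(8) = mex{2,1,0,4} = 3
G(9) = mex{3,2,1,0} = 4
G(10) = mex{4,3,2,1} = 0
G(11) = mex{0,4,3,2,0} = 1
G(12) = mex{1,0,4,3,1} = 2
G(13) = mex{2,1,0,4,2} = 3
G(14) = mex{3,2,1,0,3} = 4
G(15) = mex{4,3,2,1,4} = 0
G(16) = mex{0,4,3,2,0} = 1
G(17) = mex{1,0,4,3,1} = 2
G(18) = mex{2,1,0,4,2} = 3
G(19) = mex{3,2,1,0,3} = 4
G(20) = mex{4,3,2,1,4} = 0
G(21) = mex{0,4,3,2,0} = 1
G(22) = mex{1,0,4,3,1} = 2
G(23) = mex{2,1,0,4,2} = 3
G(24) = mex{3,2,1,0,3} = 4
G(25) = mex{4,3,2,1,4} = 0
G(26) = mex{0,4,3,2,0} = 1
G(27) = mex{1,0,4,3,1} = 2
G(28) = mex{2,1,0,4,2} = 3
G(29) = mex{3,2,1,0,3} = 4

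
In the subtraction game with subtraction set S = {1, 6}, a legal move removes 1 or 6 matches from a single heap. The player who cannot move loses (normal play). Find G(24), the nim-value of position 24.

1

n :  0  1  2  3  4  5  6  7  8  9 10 11 12 13 14 15 16 17 18 19 20 21 22 23 24
G :  0  1  0  1  0  1  2  0  1  0  1  0  1  2  0  1  0  1  0  1  2  0  1  0  1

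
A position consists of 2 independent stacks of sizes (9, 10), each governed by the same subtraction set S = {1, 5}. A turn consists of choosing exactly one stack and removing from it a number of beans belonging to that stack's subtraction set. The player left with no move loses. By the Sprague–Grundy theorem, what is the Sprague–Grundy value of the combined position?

All stacks use S = {1, 5}:
G(0) = 0
G(1) = mex{0} = 1
G(2) = mex{1} = 0
G(3) = mex{0} = 1
G(4) = mex{1} = 0
G(5) = mex{0,0} = 1
G(6) = mex{1,1} = 0
G(7) = mex{0,0} = 1
G(8) = mex{1,1} = 0
G(9) = mex{0,0} = 1
G(10) = mex{1,1} = 0
Stack A: G(9) = 1.
Stack B: G(10) = 0.
Combined Grundy value = 1 ⊕ 0 = 1.

1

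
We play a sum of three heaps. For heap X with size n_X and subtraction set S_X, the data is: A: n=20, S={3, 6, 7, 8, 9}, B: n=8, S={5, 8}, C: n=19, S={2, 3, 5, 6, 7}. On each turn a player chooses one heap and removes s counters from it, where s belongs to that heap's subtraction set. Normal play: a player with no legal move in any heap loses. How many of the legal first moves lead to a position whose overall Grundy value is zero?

2

Heap A, S = {3, 6, 7, 8, 9}:
n :  0  1  2  3  4  5  6  7  8  9 10 11 12 13 14 15 16 17 18 19 20
G :  0  0  0  1  1  1  2  2  2  3  3  3  0  0  0  1  1  1  2  2  2
G_A(20) = 2.
Heap B, S = {5, 8}:
n : 0 1 2 3 4 5 6 7 8
G : 0 0 0 0 0 1 1 1 1
G_B(8) = 1.
Heap C, S = {2, 3, 5, 6, 7}:
G(0) = 0
G(1) = mex{} = 0
G(2) = mex{0} = 1
G(3) = mex{0,0} = 1
G(4) = mex{1,0} = 2
G(5) = mex{1,1,0} = 2
G(6) = mex{2,1,0,0} = 3
G(7) = mex{2,2,1,0,0} = 3
G(8) = mex{3,2,1,1,0} = 4
G(9) = mex{3,3,2,1,1} = 0
G(10) = mex{4,3,2,2,1} = 0
G(11) = mex{0,4,3,2,2} = 1
G(12) = mex{0,0,3,3,2} = 1
G(13) = mex{1,0,4,3,3} = 2
G(14) = mex{1,1,0,4,3} = 2
G(15) = mex{2,1,0,0,4} = 3
G(16) = mex{2,2,1,0,0} = 3
G(17) = mex{3,2,1,1,0} = 4
G(18) = mex{3,3,2,1,1} = 0
G(19) = mex{4,3,2,2,1} = 0
G_C(19) = 0.
Combined Grundy value = 2 ⊕ 1 ⊕ 0 = 3.
A winning move leaves total XOR = 0, i.e. changes one component's Grundy value g to g ⊕ X where X is the current total.
Heap A: need g' = 2⊕3 = 1. Options: 20−3→G=1, 20−6→G=0, 20−7→G=0, 20−8→G=0, 20−9→G=3. Hits: 1.
Heap B: need g' = 1⊕3 = 2. Options: 8−5→G=0, 8−8→G=0. Hits: 0.
Heap C: need g' = 0⊕3 = 3. Options: 19−2→G=4, 19−3→G=3, 19−5→G=2, 19−6→G=2, 19−7→G=1. Hits: 1.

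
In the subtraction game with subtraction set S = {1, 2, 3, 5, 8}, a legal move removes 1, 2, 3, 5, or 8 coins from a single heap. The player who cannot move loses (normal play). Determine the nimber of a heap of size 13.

n :  0  1  2  3  4  5  6  7  8  9 10 11 12 13
G :  0  1  2  3  0  1  2  3  4  5  0  1  2  3

3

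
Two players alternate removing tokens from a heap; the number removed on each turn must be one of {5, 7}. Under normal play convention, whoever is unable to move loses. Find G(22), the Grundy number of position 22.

2

G(0) = 0
G(1) = mex{} = 0
G(2) = mex{} = 0
G(3) = mex{} = 0
G(4) = mex{} = 0
G(5) = mex{0} = 1
G(6) = mex{0} = 1
G(7) = mex{0,0} = 1
G(8) = mex{0,0} = 1
G(9) = mex{0,0} = 1
G(10) = mex{1,0} = 2
G(11) = mex{1,0} = 2
G(12) = mex{1,1} = 0
G(13) = mex{1,1} = 0
G(14) = mex{1,1} = 0
G(15) = mex{2,1} = 0
G(16) = mex{2,1} = 0
G(17) = mex{0,2} = 1
G(18) = mex{0,2} = 1
G(19) = mex{0,0} = 1
G(20) = mex{0,0} = 1
G(21) = mex{0,0} = 1
G(22) = mex{1,0} = 2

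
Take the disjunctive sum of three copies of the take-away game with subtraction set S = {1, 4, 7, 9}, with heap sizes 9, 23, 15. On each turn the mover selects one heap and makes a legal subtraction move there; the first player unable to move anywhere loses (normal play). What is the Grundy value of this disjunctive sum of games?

All heaps use S = {1, 4, 7, 9}:
G(0) = 0
G(1) = mex{0} = 1
G(2) = mex{1} = 0
G(3) = mex{0} = 1
G(4) = mex{1,0} = 2
G(5) = mex{2,1} = 0
G(6) = mex{0,0} = 1
G(7) = mex{1,1,0} = 2
G(8) = mex{2,2,1} = 0
G(9) = mex{0,0,0,0} = 1
G(10) = mex{1,1,1,1} = 0
G(11) = mex{0,2,2,0} = 1
G(12) = mex{1,0,0,1} = 2
G(13) = mex{2,1,1,2} = 0
G(14) = mex{0,0,2,0} = 1
G(15) = mex{1,1,0,1} = 2
G(16) = mex{2,2,1,2} = 0
G(17) = mex{0,0,0,0} = 1
G(18) = mex{1,1,1,1} = 0
G(19) = mex{0,2,2,0} = 1
G(20) = mex{1,0,0,1} = 2
G(21) = mex{2,1,1,2} = 0
G(22) = mex{0,0,2,0} = 1
G(23) = mex{1,1,0,1} = 2
Heap A: G(9) = 1.
Heap B: G(23) = 2.
Heap C: G(15) = 2.
Combined Grundy value = 1 ⊕ 2 ⊕ 2 = 1.

1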